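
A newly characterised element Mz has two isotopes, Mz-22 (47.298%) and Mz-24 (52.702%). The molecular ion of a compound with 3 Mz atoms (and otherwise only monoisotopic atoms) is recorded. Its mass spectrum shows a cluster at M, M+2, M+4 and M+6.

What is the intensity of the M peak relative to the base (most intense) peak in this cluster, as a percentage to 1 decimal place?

26.8%

Term probabilities: M 0.1058, M+2 0.3537, M+4 0.3941, M+6 0.1464. Base peak = M+4.
P(M+4) = C(3,2) × 0.47298^1 × 0.52702^2 = 3 × 0.47298 × 0.27775008 = 0.394111 (base)
P(M) = C(3,0) × 0.47298^3 × 0.52702^0 = 1 × 0.10581039 × 1.0000 = 0.105810
Relative intensity = 0.105810 / 0.394111 × 100 = 26.8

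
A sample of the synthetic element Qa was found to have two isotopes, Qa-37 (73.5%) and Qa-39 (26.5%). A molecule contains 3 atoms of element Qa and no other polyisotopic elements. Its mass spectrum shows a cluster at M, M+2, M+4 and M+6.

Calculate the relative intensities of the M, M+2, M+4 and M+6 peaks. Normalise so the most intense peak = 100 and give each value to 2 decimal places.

92.45 : 100.00 : 36.05 : 4.33

Expanding (0.735 + 0.265)^3:
P(M) = 0.735^3 = 0.397065
P(M+2) = 3 × 0.735^2 × 0.265^1 = 0.429479
P(M+4) = 3 × 0.735^1 × 0.265^2 = 0.154846
P(M+6) = 0.265^3 = 0.018610
The M+2 peak is largest (0.429479); scaling to 100 gives 92.45 : 100.00 : 36.05 : 4.33.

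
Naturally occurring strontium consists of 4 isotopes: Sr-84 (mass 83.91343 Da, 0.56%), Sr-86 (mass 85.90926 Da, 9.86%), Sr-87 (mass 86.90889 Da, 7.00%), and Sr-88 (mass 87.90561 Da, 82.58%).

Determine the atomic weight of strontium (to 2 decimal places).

87.62 Da

Ar = Σ fᵢ·mᵢ = 0.0056 × 83.91343 + 0.0986 × 85.90926 + 0.0700 × 86.90889 + 0.8258 × 87.90561
= 0.469915 + 8.470653 + 6.083622 + 72.592453 = 87.616643 Da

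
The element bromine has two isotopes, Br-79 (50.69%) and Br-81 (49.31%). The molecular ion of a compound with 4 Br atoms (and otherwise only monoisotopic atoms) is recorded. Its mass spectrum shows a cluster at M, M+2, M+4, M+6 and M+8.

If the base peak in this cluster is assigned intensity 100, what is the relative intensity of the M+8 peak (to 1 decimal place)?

15.8

Term probabilities: M 0.0660, M+2 0.2569, M+4 0.3749, M+6 0.2431, M+8 0.0591. Base peak = M+4.
P(M+4) = C(4,2) × 0.5069^2 × 0.4931^2 = 6 × 0.25694761 × 0.24314761 = 0.374857 (base)
P(M+8) = C(4,4) × 0.5069^0 × 0.4931^4 = 1 × 1.0000 × 0.05912076 = 0.059121
Relative intensity = 0.059121 / 0.374857 × 100 = 15.8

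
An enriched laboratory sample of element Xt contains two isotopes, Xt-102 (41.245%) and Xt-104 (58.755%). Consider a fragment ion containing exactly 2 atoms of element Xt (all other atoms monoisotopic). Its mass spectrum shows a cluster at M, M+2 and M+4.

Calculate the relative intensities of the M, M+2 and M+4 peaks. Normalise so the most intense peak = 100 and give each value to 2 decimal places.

The 2 Xt atoms are independent, so intensities follow the terms of (0.41245 + 0.58755)^2.
P(M) = 0.41245^2 = 0.170115
P(M+2) = 2 × 0.41245^1 × 0.58755^1 = 0.484670
P(M+4) = 0.58755^2 = 0.345215
The M+2 peak is largest (0.484670); scaling to 100 gives 35.10 : 100.00 : 71.23.

35.10 : 100.00 : 71.23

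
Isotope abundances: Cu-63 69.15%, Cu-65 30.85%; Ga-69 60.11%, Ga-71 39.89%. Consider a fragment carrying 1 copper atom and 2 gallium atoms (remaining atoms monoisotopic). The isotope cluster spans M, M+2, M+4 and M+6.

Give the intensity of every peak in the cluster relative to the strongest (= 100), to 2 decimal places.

Copper pattern (n=1): 0.6915 : 0.3085
Gallium pattern (n=2): 0.36132121 : 0.47955758 : 0.15912121
Convolve the two distributions (both contribute in 2-u steps):
  M: 0.6915×0.36132121 = 0.249854
  M+2: 0.6915×0.47955758 + 0.3085×0.36132121 = 0.443082
  M+4: 0.6915×0.15912121 + 0.3085×0.47955758 = 0.257976
  M+6: 0.3085×0.15912121 = 0.049089
Scale to base peak (0.443082) = 100: 56.39 : 100.00 : 58.22 : 11.08

56.39 : 100.00 : 58.22 : 11.08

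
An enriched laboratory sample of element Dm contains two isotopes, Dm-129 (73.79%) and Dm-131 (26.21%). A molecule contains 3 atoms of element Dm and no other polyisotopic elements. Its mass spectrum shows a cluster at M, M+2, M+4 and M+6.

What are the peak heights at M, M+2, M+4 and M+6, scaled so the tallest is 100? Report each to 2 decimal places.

The 3 Dm atoms are independent, so intensities follow the terms of (0.7379 + 0.2621)^3.
P(M) = 0.7379^3 = 0.401784
P(M+2) = 3 × 0.7379^2 × 0.2621^1 = 0.428138
P(M+4) = 3 × 0.7379^1 × 0.2621^2 = 0.152073
P(M+6) = 0.2621^3 = 0.018005
The M+2 peak is largest (0.428138); scaling to 100 gives 93.84 : 100.00 : 35.52 : 4.21.

93.84 : 100.00 : 35.52 : 4.21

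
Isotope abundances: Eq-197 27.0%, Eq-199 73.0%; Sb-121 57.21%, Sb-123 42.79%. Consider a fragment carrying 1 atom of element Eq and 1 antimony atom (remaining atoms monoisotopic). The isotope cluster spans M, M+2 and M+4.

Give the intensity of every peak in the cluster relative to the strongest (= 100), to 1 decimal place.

29.0 : 100.0 : 58.6

Element Eq pattern (n=1): 0.2700 : 0.7300
Antimony pattern (n=1): 0.5721 : 0.4279
Convolve the two distributions (both contribute in 2-u steps):
  M: 0.2700×0.5721 = 0.154467
  M+2: 0.2700×0.4279 + 0.7300×0.5721 = 0.533166
  M+4: 0.7300×0.4279 = 0.312367
Scale to base peak (0.533166) = 100: 29.0 : 100.0 : 58.6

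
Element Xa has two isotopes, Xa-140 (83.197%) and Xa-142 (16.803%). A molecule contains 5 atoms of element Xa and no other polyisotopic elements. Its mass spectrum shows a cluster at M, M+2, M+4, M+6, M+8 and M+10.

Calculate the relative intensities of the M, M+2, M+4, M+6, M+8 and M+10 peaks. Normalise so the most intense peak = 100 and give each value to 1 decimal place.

Each Xa atom is independently Xa-140 (p = 0.83197) or Xa-142 (q = 0.16803); the cluster is the binomial expansion (p + q)^5.
P(M) = 0.83197^5 = 0.398601
P(M+2) = 5 × 0.83197^4 × 0.16803^1 = 0.402520
P(M+4) = 10 × 0.83197^3 × 0.16803^2 = 0.162591
P(M+6) = 10 × 0.83197^2 × 0.16803^3 = 0.032838
P(M+8) = 5 × 0.83197^1 × 0.16803^4 = 0.003316
P(M+10) = 0.16803^5 = 0.000134
The M+2 peak is largest (0.402520); scaling to 100 gives 99.0 : 100.0 : 40.4 : 8.2 : 0.8 : 0.0.

99.0 : 100.0 : 40.4 : 8.2 : 0.8 : 0.0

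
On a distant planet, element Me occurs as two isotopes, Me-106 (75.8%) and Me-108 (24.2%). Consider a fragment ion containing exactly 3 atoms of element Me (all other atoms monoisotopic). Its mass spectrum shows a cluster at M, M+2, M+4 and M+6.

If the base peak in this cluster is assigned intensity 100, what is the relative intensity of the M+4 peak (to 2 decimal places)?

Term probabilities: M 0.4355, M+2 0.4171, M+4 0.1332, M+6 0.0142. Base peak = M.
P(M) = C(3,0) × 0.758^3 × 0.242^0 = 1 × 0.43551951 × 1.0000 = 0.435520 (base)
P(M+4) = C(3,2) × 0.758^1 × 0.242^2 = 3 × 0.7580 × 0.058564 = 0.133175
Relative intensity = 0.133175 / 0.435520 × 100 = 30.58

30.58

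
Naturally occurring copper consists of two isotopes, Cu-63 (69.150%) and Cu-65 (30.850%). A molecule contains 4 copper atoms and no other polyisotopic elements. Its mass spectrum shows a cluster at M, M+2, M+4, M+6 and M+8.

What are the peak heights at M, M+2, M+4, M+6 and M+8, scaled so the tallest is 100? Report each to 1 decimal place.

56.0 : 100.0 : 66.9 : 19.9 : 2.2

The 4 Cu atoms are independent, so intensities follow the terms of (0.69150 + 0.30850)^4.
P(M) = 0.69150^4 = 0.228649
P(M+2) = 4 × 0.69150^3 × 0.30850^1 = 0.408030
P(M+4) = 6 × 0.69150^2 × 0.30850^2 = 0.273052
P(M+6) = 4 × 0.69150^1 × 0.30850^3 = 0.081212
P(M+8) = 0.30850^4 = 0.009058
The M+2 peak is largest (0.408030); scaling to 100 gives 56.0 : 100.0 : 66.9 : 19.9 : 2.2.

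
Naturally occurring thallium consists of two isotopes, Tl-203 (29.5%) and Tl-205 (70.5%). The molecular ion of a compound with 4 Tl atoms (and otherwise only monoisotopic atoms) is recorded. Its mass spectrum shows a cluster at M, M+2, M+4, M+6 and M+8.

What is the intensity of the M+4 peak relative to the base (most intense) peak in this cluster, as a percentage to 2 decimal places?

(0.295 + 0.705)^4 gives M 0.0076, M+2 0.0724, M+4 0.2595, M+6 0.4135, M+8 0.2470; the largest is M+6.
P(M+6) = C(4,3) × 0.295^1 × 0.705^3 = 4 × 0.2950 × 0.35040263 = 0.413475 (base)
P(M+4) = C(4,2) × 0.295^2 × 0.705^2 = 6 × 0.087025 × 0.497025 = 0.259522
Relative intensity = 0.259522 / 0.413475 × 100 = 62.77

62.77%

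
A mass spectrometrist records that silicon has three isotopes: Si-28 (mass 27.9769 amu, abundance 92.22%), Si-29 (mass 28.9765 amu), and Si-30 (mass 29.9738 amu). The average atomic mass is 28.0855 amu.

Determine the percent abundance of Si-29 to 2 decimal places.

The remaining 7.78% is split between Si-29 (fraction x) and Si-30 (fraction 0.0778 − x).
Substituting: 28.9765x + 29.9738(0.0778 − x) = 2.28520282
(28.9765 − 29.9738)x = -0.04675882  ⇒  x = 0.04689, y = 0.03091
Si-29: 4.69%, Si-30: 3.09%.

4.69%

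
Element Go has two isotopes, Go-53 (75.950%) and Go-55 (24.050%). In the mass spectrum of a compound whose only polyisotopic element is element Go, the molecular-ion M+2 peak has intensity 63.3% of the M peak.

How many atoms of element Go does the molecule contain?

The M+2/M ratio from n Go atoms is n · q/p = n · 0.24050/0.75950.
n = 0.633 × 0.75950/0.24050 = 2.00 ≈ 2

2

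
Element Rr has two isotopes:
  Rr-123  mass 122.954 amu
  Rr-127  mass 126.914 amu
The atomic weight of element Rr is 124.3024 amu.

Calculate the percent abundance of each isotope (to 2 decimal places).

Rr-123: 65.95%, Rr-127: 34.05%

Writing the weighted mean with unknown fraction x of Rr-123:
122.954·x + 126.914·(1 − x) = 124.3024
(122.954 − 126.914)·x = 124.3024 − 126.914
x = -2.6116 / -3.960 = 0.65949 → 65.95% Rr-123, 34.05% Rr-127.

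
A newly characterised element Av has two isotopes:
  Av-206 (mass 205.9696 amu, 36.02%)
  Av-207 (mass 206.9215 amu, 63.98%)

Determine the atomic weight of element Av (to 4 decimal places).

206.5786 amu

Ar = Σ fᵢ·mᵢ = 0.3602 × 205.9696 + 0.6398 × 206.9215
= 74.19025 + 132.38838 = 206.57863 amu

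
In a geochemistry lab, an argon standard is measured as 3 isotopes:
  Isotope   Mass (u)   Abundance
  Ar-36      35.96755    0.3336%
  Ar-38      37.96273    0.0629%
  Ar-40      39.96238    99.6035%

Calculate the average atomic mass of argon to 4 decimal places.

39.9478 u

Ar = Σ fᵢ·mᵢ = 0.003336 × 35.96755 + 0.000629 × 37.96273 + 0.996035 × 39.96238
= 0.119988 + 0.023879 + 39.803929 = 39.947796 u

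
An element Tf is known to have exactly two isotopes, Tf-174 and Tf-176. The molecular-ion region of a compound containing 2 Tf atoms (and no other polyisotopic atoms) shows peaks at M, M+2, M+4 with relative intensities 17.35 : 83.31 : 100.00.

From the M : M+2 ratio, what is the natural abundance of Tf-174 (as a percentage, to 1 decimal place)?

If p is the fraction of Tf that is Tf-174, then I(M+2)/I(M) = [C(2,1)·p^1·(1−p)] / p^2 = 2·(1−p)/p = 83.31/17.35 = 4.8017
(1−p)/p = 4.8017/2 = 2.4009  ⇒  p = 1/(1 + 2.4009) = 0.2940
Tf-174: 29.4%, Tf-176: 70.6%.

29.4%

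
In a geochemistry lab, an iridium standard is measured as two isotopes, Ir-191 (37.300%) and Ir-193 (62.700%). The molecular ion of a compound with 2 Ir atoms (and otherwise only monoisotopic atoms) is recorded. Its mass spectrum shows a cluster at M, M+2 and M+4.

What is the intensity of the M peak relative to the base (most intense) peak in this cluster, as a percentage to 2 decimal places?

29.74%

Binomial terms of (0.37300 + 0.62700)^2: M 0.1391, M+2 0.4677, M+4 0.3931 → M+2 is the base peak.
P(M+2) = C(2,1) × 0.37300^1 × 0.62700^1 = 2 × 0.3730 × 0.6270 = 0.467742 (base)
P(M) = C(2,0) × 0.37300^2 × 0.62700^0 = 1 × 0.139129 × 1.0000 = 0.139129
Relative intensity = 0.139129 / 0.467742 × 100 = 29.74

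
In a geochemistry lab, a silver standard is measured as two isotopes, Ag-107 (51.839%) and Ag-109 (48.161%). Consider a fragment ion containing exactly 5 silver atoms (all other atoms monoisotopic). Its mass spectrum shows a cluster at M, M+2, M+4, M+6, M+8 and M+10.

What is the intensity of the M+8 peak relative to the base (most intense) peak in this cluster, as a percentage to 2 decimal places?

43.16%

Term probabilities: M 0.0374, M+2 0.1739, M+4 0.3231, M+6 0.3002, M+8 0.1394, M+10 0.0259. Base peak = M+4.
P(M+4) = C(5,2) × 0.51839^3 × 0.48161^2 = 10 × 0.13930601 × 0.23194819 = 0.323118 (base)
P(M+8) = C(5,4) × 0.51839^1 × 0.48161^4 = 5 × 0.51839 × 0.05379996 = 0.139447
Relative intensity = 0.139447 / 0.323118 × 100 = 43.16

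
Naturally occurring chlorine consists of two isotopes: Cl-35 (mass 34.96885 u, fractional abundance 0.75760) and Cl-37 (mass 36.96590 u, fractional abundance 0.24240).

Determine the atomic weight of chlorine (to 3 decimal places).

Average mass = Σ (abundance × isotope mass) = 0.75760 × 34.96885 + 0.24240 × 36.96590
= 26.492401 + 8.960534 = 35.452935 u

35.453 u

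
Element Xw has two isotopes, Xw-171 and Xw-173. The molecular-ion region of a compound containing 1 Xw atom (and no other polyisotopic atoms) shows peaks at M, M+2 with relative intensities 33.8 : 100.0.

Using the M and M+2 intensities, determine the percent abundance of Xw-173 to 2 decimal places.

74.74%

If p is the fraction of Xw that is Xw-171, then I(M+2)/I(M) = [C(1,1)·p^0·(1−p)] / p^1 = 1·(1−p)/p = 100.0/33.8 = 2.9586
(1−p)/p = 2.9586/1 = 2.9586  ⇒  p = 1/(1 + 2.9586) = 0.2526
Xw-171: 25.26%, Xw-173: 74.74%.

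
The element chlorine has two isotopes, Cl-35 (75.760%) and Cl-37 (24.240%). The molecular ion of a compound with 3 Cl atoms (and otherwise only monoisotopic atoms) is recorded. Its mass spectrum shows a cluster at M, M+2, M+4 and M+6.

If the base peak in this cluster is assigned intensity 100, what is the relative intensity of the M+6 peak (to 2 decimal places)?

3.28

Binomial terms of (0.75760 + 0.24240)^3: M 0.4348, M+2 0.4174, M+4 0.1335, M+6 0.0142 → M is the base peak.
P(M) = C(3,0) × 0.75760^3 × 0.24240^0 = 1 × 0.4348304 × 1.0000 = 0.434830 (base)
P(M+6) = C(3,3) × 0.75760^0 × 0.24240^3 = 1 × 1.0000 × 0.01424288 = 0.014243
Relative intensity = 0.014243 / 0.434830 × 100 = 3.28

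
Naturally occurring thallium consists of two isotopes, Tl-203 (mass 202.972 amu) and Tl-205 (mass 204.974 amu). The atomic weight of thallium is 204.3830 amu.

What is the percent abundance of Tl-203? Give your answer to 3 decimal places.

29.520%

Let x be the fractional abundance of Tl-203; then Tl-205 has abundance 1 − x.
202.972·x + 204.974·(1 − x) = 204.3830
(202.972 − 204.974)·x = 204.3830 − 204.974
x = -0.5910 / -2.002 = 0.29520 → 29.520% Tl-203, 70.480% Tl-205.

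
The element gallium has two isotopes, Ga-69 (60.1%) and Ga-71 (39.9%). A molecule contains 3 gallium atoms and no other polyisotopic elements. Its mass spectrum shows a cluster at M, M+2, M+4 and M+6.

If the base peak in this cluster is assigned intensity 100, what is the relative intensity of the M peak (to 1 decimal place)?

50.2

Term probabilities: M 0.2171, M+2 0.4324, M+4 0.2870, M+6 0.0635. Base peak = M+2.
P(M+2) = C(3,1) × 0.601^2 × 0.399^1 = 3 × 0.361201 × 0.3990 = 0.432358 (base)
P(M) = C(3,0) × 0.601^3 × 0.399^0 = 1 × 0.2170818 × 1.0000 = 0.217082
Relative intensity = 0.217082 / 0.432358 × 100 = 50.2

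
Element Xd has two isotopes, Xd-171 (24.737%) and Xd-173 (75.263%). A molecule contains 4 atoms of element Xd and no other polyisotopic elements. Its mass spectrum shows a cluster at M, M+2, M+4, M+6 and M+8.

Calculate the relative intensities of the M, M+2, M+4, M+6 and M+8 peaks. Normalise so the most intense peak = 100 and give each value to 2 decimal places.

Each Xd atom is independently Xd-171 (p = 0.24737) or Xd-173 (q = 0.75263); the cluster is the binomial expansion (p + q)^4.
P(M) = 0.24737^4 = 0.003744
P(M+2) = 4 × 0.24737^3 × 0.75263^1 = 0.045570
P(M+4) = 6 × 0.24737^2 × 0.75263^2 = 0.207974
P(M+6) = 4 × 0.24737^1 × 0.75263^3 = 0.421844
P(M+8) = 0.75263^4 = 0.320868
The M+6 peak is largest (0.421844); scaling to 100 gives 0.89 : 10.80 : 49.30 : 100.00 : 76.06.

0.89 : 10.80 : 49.30 : 100.00 : 76.06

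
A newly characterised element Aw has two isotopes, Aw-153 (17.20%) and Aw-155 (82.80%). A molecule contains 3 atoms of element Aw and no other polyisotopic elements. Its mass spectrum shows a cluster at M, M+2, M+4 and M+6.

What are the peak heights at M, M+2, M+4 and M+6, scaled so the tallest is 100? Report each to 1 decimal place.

The 3 Aw atoms are independent, so intensities follow the terms of (0.1720 + 0.8280)^3.
P(M) = 0.1720^3 = 0.005088
P(M+2) = 3 × 0.1720^2 × 0.8280^1 = 0.073487
P(M+4) = 3 × 0.1720^1 × 0.8280^2 = 0.353761
P(M+6) = 0.8280^3 = 0.567664
The M+6 peak is largest (0.567664); scaling to 100 gives 0.9 : 12.9 : 62.3 : 100.0.

0.9 : 12.9 : 62.3 : 100.0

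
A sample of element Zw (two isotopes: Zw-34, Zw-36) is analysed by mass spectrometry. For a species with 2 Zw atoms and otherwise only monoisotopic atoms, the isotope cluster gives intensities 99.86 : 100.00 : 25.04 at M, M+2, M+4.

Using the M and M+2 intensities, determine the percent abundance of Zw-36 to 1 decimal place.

Write p for the Zw-34 fraction. I(M+2)/I(M) = [C(2,1)·p^1·(1−p)] / p^2 = 2·(1−p)/p = 100.00/99.86 = 1.0014
(1−p)/p = 1.0014/2 = 0.5007  ⇒  p = 1/(1 + 0.5007) = 0.6664
Zw-34: 66.6%, Zw-36: 33.4%.

33.4%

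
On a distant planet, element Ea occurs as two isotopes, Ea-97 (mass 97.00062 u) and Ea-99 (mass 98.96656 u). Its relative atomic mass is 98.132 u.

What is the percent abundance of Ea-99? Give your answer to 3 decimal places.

With x = fraction of Ea-97 (so Ea-99 is 1 − x):
97.00062·x + 98.96656·(1 − x) = 98.132
(97.00062 − 98.96656)·x = 98.132 − 98.96656
x = -0.83456 / -1.96594 = 0.42451 → 42.451% Ea-97, 57.549% Ea-99.

57.549%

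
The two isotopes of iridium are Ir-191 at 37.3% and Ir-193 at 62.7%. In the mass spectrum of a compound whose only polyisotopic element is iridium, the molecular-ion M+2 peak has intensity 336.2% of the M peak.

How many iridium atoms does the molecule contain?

2

The M+2/M ratio from n Ir atoms is n · q/p = n · 0.627/0.373.
n = 3.362 × 0.373/0.627 = 2.00 ≈ 2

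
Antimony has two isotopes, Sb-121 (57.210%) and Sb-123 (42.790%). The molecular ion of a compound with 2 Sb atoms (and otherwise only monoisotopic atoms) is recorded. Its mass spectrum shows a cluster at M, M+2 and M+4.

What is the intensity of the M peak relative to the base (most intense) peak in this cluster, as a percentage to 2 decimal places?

66.85%

Binomial terms of (0.57210 + 0.42790)^2: M 0.3273, M+2 0.4896, M+4 0.1831 → M+2 is the base peak.
P(M+2) = C(2,1) × 0.57210^1 × 0.42790^1 = 2 × 0.5721 × 0.4279 = 0.489603 (base)
P(M) = C(2,0) × 0.57210^2 × 0.42790^0 = 1 × 0.32729841 × 1.0000 = 0.327298
Relative intensity = 0.327298 / 0.489603 × 100 = 66.85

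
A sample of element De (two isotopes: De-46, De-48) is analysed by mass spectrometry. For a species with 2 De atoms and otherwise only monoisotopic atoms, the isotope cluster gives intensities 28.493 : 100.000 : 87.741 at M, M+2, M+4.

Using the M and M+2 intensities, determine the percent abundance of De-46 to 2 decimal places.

Write p for the De-46 fraction. I(M+2)/I(M) = [C(2,1)·p^1·(1−p)] / p^2 = 2·(1−p)/p = 100.000/28.493 = 3.5096
(1−p)/p = 3.5096/2 = 1.7548  ⇒  p = 1/(1 + 1.7548) = 0.3630
De-46: 36.30%, De-48: 63.70%.

36.30%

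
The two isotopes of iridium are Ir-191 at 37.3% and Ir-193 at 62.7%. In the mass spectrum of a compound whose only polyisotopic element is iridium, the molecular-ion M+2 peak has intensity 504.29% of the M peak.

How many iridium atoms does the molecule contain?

3

The M+2/M ratio from n Ir atoms is n · q/p = n · 0.627/0.373.
n = 5.0429 × 0.373/0.627 = 3.00 ≈ 3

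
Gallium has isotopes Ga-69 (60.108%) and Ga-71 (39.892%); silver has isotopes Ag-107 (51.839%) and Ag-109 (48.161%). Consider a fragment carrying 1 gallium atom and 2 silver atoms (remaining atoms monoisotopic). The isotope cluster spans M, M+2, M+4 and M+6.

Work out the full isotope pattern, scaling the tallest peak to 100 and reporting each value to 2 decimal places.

Gallium pattern (n=1): 0.60108 : 0.39892
Silver pattern (n=2): 0.26872819 : 0.49932362 : 0.23194819
Convolve the two distributions (both contribute in 2-u steps):
  M: 0.60108×0.26872819 = 0.161527
  M+2: 0.60108×0.49932362 + 0.39892×0.26872819 = 0.407334
  M+4: 0.60108×0.23194819 + 0.39892×0.49932362 = 0.338610
  M+6: 0.39892×0.23194819 = 0.092529
Scale to base peak (0.407334) = 100: 39.65 : 100.00 : 83.13 : 22.72

39.65 : 100.00 : 83.13 : 22.72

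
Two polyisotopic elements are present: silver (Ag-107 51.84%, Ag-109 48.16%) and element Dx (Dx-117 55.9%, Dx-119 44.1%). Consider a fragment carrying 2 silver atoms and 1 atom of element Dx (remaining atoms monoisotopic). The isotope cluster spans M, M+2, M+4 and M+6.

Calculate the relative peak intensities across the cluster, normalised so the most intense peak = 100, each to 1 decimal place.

37.8 : 100.0 : 88.0 : 25.7

Silver pattern (n=2): 0.26873856 : 0.49932288 : 0.23193856
Element Dx pattern (n=1): 0.5590 : 0.4410
Convolve the two distributions (both contribute in 2-u steps):
  M: 0.26873856×0.5590 = 0.150225
  M+2: 0.26873856×0.4410 + 0.49932288×0.5590 = 0.397635
  M+4: 0.49932288×0.4410 + 0.23193856×0.5590 = 0.349855
  M+6: 0.23193856×0.4410 = 0.102285
Scale to base peak (0.397635) = 100: 37.8 : 100.0 : 88.0 : 25.7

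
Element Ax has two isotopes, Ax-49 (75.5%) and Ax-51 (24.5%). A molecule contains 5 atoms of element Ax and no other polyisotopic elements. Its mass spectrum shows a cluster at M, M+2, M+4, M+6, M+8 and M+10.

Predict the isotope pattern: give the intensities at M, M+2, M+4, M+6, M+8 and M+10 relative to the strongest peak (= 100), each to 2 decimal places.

Expanding (0.755 + 0.245)^5:
P(M) = 0.755^5 = 0.245321
P(M+2) = 5 × 0.755^4 × 0.245^1 = 0.398037
P(M+4) = 10 × 0.755^3 × 0.245^2 = 0.258329
P(M+6) = 10 × 0.755^2 × 0.245^3 = 0.083829
P(M+8) = 5 × 0.755^1 × 0.245^4 = 0.013601
P(M+10) = 0.245^5 = 0.000883
The M+2 peak is largest (0.398037); scaling to 100 gives 61.63 : 100.00 : 64.90 : 21.06 : 3.42 : 0.22.

61.63 : 100.00 : 64.90 : 21.06 : 3.42 : 0.22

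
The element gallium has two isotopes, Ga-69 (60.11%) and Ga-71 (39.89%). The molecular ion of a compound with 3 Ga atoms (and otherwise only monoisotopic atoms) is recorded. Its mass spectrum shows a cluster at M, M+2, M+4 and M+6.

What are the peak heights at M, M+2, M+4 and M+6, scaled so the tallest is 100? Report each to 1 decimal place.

Each Ga atom is independently Ga-69 (p = 0.6011) or Ga-71 (q = 0.3989); the cluster is the binomial expansion (p + q)^3.
P(M) = 0.6011^3 = 0.217190
P(M+2) = 3 × 0.6011^2 × 0.3989^1 = 0.432393
P(M+4) = 3 × 0.6011^1 × 0.3989^2 = 0.286943
P(M+6) = 0.3989^3 = 0.063473
The M+2 peak is largest (0.432393); scaling to 100 gives 50.2 : 100.0 : 66.4 : 14.7.

50.2 : 100.0 : 66.4 : 14.7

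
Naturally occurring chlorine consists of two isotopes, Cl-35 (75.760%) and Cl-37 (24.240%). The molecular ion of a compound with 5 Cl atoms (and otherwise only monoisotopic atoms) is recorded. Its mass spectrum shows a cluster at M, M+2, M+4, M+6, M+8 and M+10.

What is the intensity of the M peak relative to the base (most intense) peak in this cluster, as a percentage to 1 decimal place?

Binomial terms of (0.75760 + 0.24240)^5: M 0.2496, M+2 0.3993, M+4 0.2555, M+6 0.0817, M+8 0.0131, M+10 0.0008 → M+2 is the base peak.
P(M+2) = C(5,1) × 0.75760^4 × 0.24240^1 = 5 × 0.32942751 × 0.2424 = 0.399266 (base)
P(M) = C(5,0) × 0.75760^5 × 0.24240^0 = 1 × 0.24957428 × 1.0000 = 0.249574
Relative intensity = 0.249574 / 0.399266 × 100 = 62.5

62.5%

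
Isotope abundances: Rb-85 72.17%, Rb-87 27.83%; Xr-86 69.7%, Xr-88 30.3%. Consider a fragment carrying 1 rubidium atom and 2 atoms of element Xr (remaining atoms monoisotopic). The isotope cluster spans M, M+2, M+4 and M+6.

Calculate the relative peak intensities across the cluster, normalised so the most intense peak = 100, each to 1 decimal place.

Rubidium pattern (n=1): 0.7217 : 0.2783
Element Xr pattern (n=2): 0.485809 : 0.422382 : 0.091809
Convolve the two distributions (both contribute in 2-u steps):
  M: 0.7217×0.485809 = 0.350608
  M+2: 0.7217×0.422382 + 0.2783×0.485809 = 0.440034
  M+4: 0.7217×0.091809 + 0.2783×0.422382 = 0.183807
  M+6: 0.2783×0.091809 = 0.025550
Scale to base peak (0.440034) = 100: 79.7 : 100.0 : 41.8 : 5.8

79.7 : 100.0 : 41.8 : 5.8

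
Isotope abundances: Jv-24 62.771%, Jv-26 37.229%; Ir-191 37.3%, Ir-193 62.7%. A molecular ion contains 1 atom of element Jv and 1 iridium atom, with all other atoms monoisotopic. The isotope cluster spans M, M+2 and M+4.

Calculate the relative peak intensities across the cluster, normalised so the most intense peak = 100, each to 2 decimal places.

Element Jv pattern (n=1): 0.62771 : 0.37229
Iridium pattern (n=1): 0.3730 : 0.6270
Convolve the two distributions (both contribute in 2-u steps):
  M: 0.62771×0.3730 = 0.234136
  M+2: 0.62771×0.6270 + 0.37229×0.3730 = 0.532438
  M+4: 0.37229×0.6270 = 0.233426
Scale to base peak (0.532438) = 100: 43.97 : 100.00 : 43.84

43.97 : 100.00 : 43.84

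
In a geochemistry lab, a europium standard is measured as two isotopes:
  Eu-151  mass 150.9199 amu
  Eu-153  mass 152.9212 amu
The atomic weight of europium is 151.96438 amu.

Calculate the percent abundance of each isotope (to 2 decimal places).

Eu-151: 47.81%, Eu-153: 52.19%

Let x be the fractional abundance of Eu-151; then Eu-153 has abundance 1 − x.
150.9199·x + 152.9212·(1 − x) = 151.96438
(150.9199 − 152.9212)·x = 151.96438 − 152.9212
x = -0.95682 / -2.0013 = 0.47810 → 47.81% Eu-151, 52.19% Eu-153.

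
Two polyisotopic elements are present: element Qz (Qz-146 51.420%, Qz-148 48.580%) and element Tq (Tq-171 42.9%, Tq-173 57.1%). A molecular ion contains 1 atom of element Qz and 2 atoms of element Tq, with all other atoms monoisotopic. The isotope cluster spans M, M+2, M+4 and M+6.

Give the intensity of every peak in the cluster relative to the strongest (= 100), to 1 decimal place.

23.3 : 84.1 : 100.0 : 39.0

Element Qz pattern (n=1): 0.5142 : 0.4858
Element Tq pattern (n=2): 0.184041 : 0.489918 : 0.326041
Convolve the two distributions (both contribute in 2-u steps):
  M: 0.5142×0.184041 = 0.094634
  M+2: 0.5142×0.489918 + 0.4858×0.184041 = 0.341323
  M+4: 0.5142×0.326041 + 0.4858×0.489918 = 0.405652
  M+6: 0.4858×0.326041 = 0.158391
Scale to base peak (0.405652) = 100: 23.3 : 84.1 : 100.0 : 39.0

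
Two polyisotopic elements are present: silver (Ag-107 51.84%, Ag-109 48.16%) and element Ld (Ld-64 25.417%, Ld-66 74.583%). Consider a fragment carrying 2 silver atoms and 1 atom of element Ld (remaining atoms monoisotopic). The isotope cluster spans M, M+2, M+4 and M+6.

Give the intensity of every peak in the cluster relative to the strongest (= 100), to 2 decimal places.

15.83 : 75.89 : 100.00 : 40.10

Silver pattern (n=2): 0.26873856 : 0.49932288 : 0.23193856
Element Ld pattern (n=1): 0.25417 : 0.74583
Convolve the two distributions (both contribute in 2-u steps):
  M: 0.26873856×0.25417 = 0.068305
  M+2: 0.26873856×0.74583 + 0.49932288×0.25417 = 0.327346
  M+4: 0.49932288×0.74583 + 0.23193856×0.25417 = 0.431362
  M+6: 0.23193856×0.74583 = 0.172987
Scale to base peak (0.431362) = 100: 15.83 : 75.89 : 100.00 : 40.10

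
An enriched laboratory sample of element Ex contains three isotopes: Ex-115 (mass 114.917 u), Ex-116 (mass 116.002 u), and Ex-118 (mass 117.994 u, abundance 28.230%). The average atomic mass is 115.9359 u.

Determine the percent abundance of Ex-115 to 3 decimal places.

57.921%

Let x and y be the fractions of Ex-115 and Ex-116. Then x + y = 1 − 0.28230 = 0.71770 and 114.917x + 116.002y = 115.9359 − 0.28230×117.994 = 82.6261938.
Substituting: 114.917x + 116.002(0.71770 − x) = 82.6261938
(114.917 − 116.002)x = -0.6284416  ⇒  x = 0.57921, y = 0.13849
Ex-115: 57.921%, Ex-116: 13.849%.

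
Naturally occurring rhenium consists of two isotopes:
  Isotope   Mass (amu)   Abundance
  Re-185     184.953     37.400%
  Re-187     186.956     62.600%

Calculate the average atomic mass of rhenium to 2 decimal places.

Ar = Σ fᵢ·mᵢ = 0.37400 × 184.953 + 0.62600 × 186.956
= 69.1724 + 117.0345 = 186.2069 amu

186.21 amu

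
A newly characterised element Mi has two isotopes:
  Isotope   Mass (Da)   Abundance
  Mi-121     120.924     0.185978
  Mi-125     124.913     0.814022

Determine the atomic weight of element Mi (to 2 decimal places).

124.17 Da

Weight each isotope mass by its fractional abundance: 0.185978 × 120.924 + 0.814022 × 124.913
= 22.4892 + 101.6819 = 124.1711 Da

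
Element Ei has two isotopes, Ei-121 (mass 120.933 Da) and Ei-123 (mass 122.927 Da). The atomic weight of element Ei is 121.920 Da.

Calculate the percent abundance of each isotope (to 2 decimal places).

Ei-121: 50.50%, Ei-123: 49.50%

Writing the weighted mean with unknown fraction x of Ei-121:
120.933·x + 122.927·(1 − x) = 121.920
(120.933 − 122.927)·x = 121.920 − 122.927
x = -1.007 / -1.994 = 0.50502 → 50.50% Ei-121, 49.50% Ei-123.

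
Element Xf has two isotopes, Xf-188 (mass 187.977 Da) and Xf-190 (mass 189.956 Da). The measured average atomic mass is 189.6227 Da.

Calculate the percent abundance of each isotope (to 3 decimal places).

Xf-188: 16.842%, Xf-190: 83.158%

With x = fraction of Xf-188 (so Xf-190 is 1 − x):
187.977·x + 189.956·(1 − x) = 189.6227
(187.977 − 189.956)·x = 189.6227 − 189.956
x = -0.3333 / -1.979 = 0.16842 → 16.842% Xf-188, 83.158% Xf-190.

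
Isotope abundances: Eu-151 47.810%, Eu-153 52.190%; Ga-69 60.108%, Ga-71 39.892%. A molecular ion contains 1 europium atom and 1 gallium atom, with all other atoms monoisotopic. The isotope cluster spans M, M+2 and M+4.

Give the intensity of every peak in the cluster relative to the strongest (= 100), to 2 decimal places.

Europium pattern (n=1): 0.4781 : 0.5219
Gallium pattern (n=1): 0.60108 : 0.39892
Convolve the two distributions (both contribute in 2-u steps):
  M: 0.4781×0.60108 = 0.287376
  M+2: 0.4781×0.39892 + 0.5219×0.60108 = 0.504427
  M+4: 0.5219×0.39892 = 0.208196
Scale to base peak (0.504427) = 100: 56.97 : 100.00 : 41.27

56.97 : 100.00 : 41.27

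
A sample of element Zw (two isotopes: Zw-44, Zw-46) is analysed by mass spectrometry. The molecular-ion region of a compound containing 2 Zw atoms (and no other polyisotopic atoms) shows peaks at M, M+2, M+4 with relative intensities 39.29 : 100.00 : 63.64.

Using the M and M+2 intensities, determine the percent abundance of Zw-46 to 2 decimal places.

56.00%

If p is the fraction of Zw that is Zw-44, then I(M+2)/I(M) = [C(2,1)·p^1·(1−p)] / p^2 = 2·(1−p)/p = 100.00/39.29 = 2.5452
(1−p)/p = 2.5452/2 = 1.2726  ⇒  p = 1/(1 + 1.2726) = 0.4400
Zw-44: 44.00%, Zw-46: 56.00%.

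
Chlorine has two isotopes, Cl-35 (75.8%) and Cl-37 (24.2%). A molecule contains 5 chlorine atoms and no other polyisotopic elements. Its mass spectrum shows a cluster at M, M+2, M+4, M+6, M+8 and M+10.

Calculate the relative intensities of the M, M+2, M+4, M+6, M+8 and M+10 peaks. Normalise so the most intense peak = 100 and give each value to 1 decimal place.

62.6 : 100.0 : 63.9 : 20.4 : 3.3 : 0.2

Expanding (0.758 + 0.242)^5:
P(M) = 0.758^5 = 0.250234
P(M+2) = 5 × 0.758^4 × 0.242^1 = 0.399450
P(M+4) = 10 × 0.758^3 × 0.242^2 = 0.255058
P(M+6) = 10 × 0.758^2 × 0.242^3 = 0.081430
P(M+8) = 5 × 0.758^1 × 0.242^4 = 0.012999
P(M+10) = 0.242^5 = 0.000830
The M+2 peak is largest (0.399450); scaling to 100 gives 62.6 : 100.0 : 63.9 : 20.4 : 3.3 : 0.2.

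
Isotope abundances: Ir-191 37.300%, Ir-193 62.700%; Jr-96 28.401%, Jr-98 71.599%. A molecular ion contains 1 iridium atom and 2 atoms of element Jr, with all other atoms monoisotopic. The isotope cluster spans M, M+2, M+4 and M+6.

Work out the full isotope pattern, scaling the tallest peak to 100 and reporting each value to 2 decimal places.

Iridium pattern (n=1): 0.3730 : 0.6270
Element Jr pattern (n=2): 0.08066168 : 0.40669664 : 0.51264168
Convolve the two distributions (both contribute in 2-u steps):
  M: 0.3730×0.08066168 = 0.030087
  M+2: 0.3730×0.40669664 + 0.6270×0.08066168 = 0.202273
  M+4: 0.3730×0.51264168 + 0.6270×0.40669664 = 0.446214
  M+6: 0.6270×0.51264168 = 0.321426
Scale to base peak (0.446214) = 100: 6.74 : 45.33 : 100.00 : 72.03

6.74 : 45.33 : 100.00 : 72.03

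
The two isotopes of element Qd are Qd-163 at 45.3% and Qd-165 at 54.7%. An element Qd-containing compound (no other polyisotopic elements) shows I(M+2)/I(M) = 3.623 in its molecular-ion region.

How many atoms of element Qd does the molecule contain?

The M+2/M ratio from n Qd atoms is n · q/p = n · 0.547/0.453.
n = 3.623 × 0.453/0.547 = 3.00 ≈ 3

3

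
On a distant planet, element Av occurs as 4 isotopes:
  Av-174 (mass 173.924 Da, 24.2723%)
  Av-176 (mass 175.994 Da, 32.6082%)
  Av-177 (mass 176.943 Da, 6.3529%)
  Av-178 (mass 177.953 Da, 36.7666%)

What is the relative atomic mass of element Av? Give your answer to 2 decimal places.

The abundance-weighted mean is 0.242723 × 173.924 + 0.326082 × 175.994 + 0.063529 × 176.943 + 0.367666 × 177.953
= 42.2154 + 57.3885 + 11.2410 + 65.4273 = 176.2722 Da

176.27 Da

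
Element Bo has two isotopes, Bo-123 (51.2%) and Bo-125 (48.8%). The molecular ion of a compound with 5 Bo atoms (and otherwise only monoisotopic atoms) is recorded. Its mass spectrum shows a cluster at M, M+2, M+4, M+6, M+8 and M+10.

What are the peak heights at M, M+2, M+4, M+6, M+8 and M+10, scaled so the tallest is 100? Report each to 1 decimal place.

11.0 : 52.5 : 100.0 : 95.3 : 45.4 : 8.7

The 5 Bo atoms are independent, so intensities follow the terms of (0.512 + 0.488)^5.
P(M) = 0.512^5 = 0.035184
P(M+2) = 5 × 0.512^4 × 0.488^1 = 0.167676
P(M+4) = 10 × 0.512^3 × 0.488^2 = 0.319631
P(M+6) = 10 × 0.512^2 × 0.488^3 = 0.304649
P(M+8) = 5 × 0.512^1 × 0.488^4 = 0.145184
P(M+10) = 0.488^5 = 0.027676
The M+4 peak is largest (0.319631); scaling to 100 gives 11.0 : 52.5 : 100.0 : 95.3 : 45.4 : 8.7.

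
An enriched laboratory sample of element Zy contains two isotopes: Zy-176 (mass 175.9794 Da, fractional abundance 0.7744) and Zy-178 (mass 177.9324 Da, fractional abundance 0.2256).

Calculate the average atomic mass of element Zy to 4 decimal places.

The abundance-weighted mean is 0.7744 × 175.9794 + 0.2256 × 177.9324
= 136.27845 + 40.14155 = 176.42000 Da

176.4200 Da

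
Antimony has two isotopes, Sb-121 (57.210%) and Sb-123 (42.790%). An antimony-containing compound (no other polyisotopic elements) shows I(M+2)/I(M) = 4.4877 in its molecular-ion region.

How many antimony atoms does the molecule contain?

6

With n Sb atoms, P(M+2)/P(M) = C(n,1)·p^(n−1)q / p^n = n·q/p = n · 0.42790/0.57210.
n = 4.4877 × 0.57210/0.42790 = 6.00 ≈ 6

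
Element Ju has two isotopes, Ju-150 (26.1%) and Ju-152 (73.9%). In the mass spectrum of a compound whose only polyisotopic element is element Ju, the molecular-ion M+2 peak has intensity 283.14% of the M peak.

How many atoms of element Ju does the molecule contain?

For n independent Ju atoms, I(M+2)/I(M) = n · (abundance Ju-152) / (abundance Ju-150) = n · 0.739/0.261.
n = 2.8314 × 0.261/0.739 = 1.00 ≈ 1

1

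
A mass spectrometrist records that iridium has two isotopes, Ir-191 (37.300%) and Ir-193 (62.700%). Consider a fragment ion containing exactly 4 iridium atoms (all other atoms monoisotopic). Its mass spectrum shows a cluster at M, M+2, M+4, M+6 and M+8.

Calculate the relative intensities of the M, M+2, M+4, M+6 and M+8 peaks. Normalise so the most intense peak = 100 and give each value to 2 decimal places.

The 4 Ir atoms are independent, so intensities follow the terms of (0.37300 + 0.62700)^4.
P(M) = 0.37300^4 = 0.019357
P(M+2) = 4 × 0.37300^3 × 0.62700^1 = 0.130153
P(M+4) = 6 × 0.37300^2 × 0.62700^2 = 0.328174
P(M+6) = 4 × 0.37300^1 × 0.62700^3 = 0.367766
P(M+8) = 0.62700^4 = 0.154550
The M+6 peak is largest (0.367766); scaling to 100 gives 5.26 : 35.39 : 89.23 : 100.00 : 42.02.

5.26 : 35.39 : 89.23 : 100.00 : 42.02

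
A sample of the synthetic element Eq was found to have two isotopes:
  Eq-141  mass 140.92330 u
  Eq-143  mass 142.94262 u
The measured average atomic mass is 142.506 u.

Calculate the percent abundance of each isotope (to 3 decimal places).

Let x be the fractional abundance of Eq-141; then Eq-143 has abundance 1 − x.
140.92330·x + 142.94262·(1 − x) = 142.506
(140.92330 − 142.94262)·x = 142.506 − 142.94262
x = -0.43662 / -2.01932 = 0.21622 → 21.622% Eq-141, 78.378% Eq-143.

Eq-141: 21.622%, Eq-143: 78.378%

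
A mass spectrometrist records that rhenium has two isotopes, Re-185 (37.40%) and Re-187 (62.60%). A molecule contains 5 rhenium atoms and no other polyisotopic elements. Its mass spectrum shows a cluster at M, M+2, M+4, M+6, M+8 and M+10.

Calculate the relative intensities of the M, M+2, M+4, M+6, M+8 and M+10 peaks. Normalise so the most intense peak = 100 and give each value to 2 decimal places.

Expanding (0.3740 + 0.6260)^5:
P(M) = 0.3740^5 = 0.007317
P(M+2) = 5 × 0.3740^4 × 0.6260^1 = 0.061239
P(M+4) = 10 × 0.3740^3 × 0.6260^2 = 0.205005
P(M+6) = 10 × 0.3740^2 × 0.6260^3 = 0.343136
P(M+8) = 5 × 0.3740^1 × 0.6260^4 = 0.287170
P(M+10) = 0.6260^5 = 0.096133
The M+6 peak is largest (0.343136); scaling to 100 gives 2.13 : 17.85 : 59.74 : 100.00 : 83.69 : 28.02.

2.13 : 17.85 : 59.74 : 100.00 : 83.69 : 28.02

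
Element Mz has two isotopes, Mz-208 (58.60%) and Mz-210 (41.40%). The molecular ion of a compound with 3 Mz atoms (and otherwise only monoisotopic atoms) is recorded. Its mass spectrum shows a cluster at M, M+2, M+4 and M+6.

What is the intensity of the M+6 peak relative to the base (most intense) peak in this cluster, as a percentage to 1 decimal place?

(0.5860 + 0.4140)^3 gives M 0.2012, M+2 0.4265, M+4 0.3013, M+6 0.0710; the largest is M+2.
P(M+2) = C(3,1) × 0.5860^2 × 0.4140^1 = 3 × 0.343396 × 0.4140 = 0.426498 (base)
P(M+6) = C(3,3) × 0.5860^0 × 0.4140^3 = 1 × 1.0000 × 0.07095794 = 0.070958
Relative intensity = 0.070958 / 0.426498 × 100 = 16.6

16.6%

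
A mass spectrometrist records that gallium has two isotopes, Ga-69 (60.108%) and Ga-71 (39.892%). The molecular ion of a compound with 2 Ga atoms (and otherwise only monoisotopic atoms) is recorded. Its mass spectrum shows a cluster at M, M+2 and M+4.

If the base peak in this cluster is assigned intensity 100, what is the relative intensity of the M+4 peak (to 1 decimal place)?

Term probabilities: M 0.3613, M+2 0.4796, M+4 0.1591. Base peak = M+2.
P(M+2) = C(2,1) × 0.60108^1 × 0.39892^1 = 2 × 0.60108 × 0.39892 = 0.479566 (base)
P(M+4) = C(2,2) × 0.60108^0 × 0.39892^2 = 1 × 1.0000 × 0.15913717 = 0.159137
Relative intensity = 0.159137 / 0.479566 × 100 = 33.2

33.2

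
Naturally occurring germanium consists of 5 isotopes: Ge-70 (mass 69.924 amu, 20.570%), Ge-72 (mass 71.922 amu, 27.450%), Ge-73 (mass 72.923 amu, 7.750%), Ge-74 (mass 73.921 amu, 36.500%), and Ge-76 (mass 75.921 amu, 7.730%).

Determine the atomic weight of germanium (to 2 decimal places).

Weight each isotope mass by its fractional abundance: 0.20570 × 69.924 + 0.27450 × 71.922 + 0.07750 × 72.923 + 0.36500 × 73.921 + 0.07730 × 75.921
= 14.3834 + 19.7426 + 5.6515 + 26.9812 + 5.8687 = 72.6274 amu

72.63 amu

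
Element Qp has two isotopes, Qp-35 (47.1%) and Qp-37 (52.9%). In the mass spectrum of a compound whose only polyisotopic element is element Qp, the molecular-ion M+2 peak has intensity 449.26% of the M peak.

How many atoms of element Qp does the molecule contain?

4

For n independent Qp atoms, I(M+2)/I(M) = n · (abundance Qp-37) / (abundance Qp-35) = n · 0.529/0.471.
n = 4.4926 × 0.471/0.529 = 4.00 ≈ 4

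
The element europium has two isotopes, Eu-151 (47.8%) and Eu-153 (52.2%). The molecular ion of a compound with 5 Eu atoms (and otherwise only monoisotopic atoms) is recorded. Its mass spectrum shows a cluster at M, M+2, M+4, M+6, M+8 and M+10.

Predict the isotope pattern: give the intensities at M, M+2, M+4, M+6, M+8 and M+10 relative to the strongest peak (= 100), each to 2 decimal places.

7.68 : 41.93 : 91.57 : 100.00 : 54.60 : 11.93

Expanding (0.478 + 0.522)^5:
P(M) = 0.478^5 = 0.024954
P(M+2) = 5 × 0.478^4 × 0.522^1 = 0.136255
P(M+4) = 10 × 0.478^3 × 0.522^2 = 0.297594
P(M+6) = 10 × 0.478^2 × 0.522^3 = 0.324988
P(M+8) = 5 × 0.478^1 × 0.522^4 = 0.177452
P(M+10) = 0.522^5 = 0.038757
The M+6 peak is largest (0.324988); scaling to 100 gives 7.68 : 41.93 : 91.57 : 100.00 : 54.60 : 11.93.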